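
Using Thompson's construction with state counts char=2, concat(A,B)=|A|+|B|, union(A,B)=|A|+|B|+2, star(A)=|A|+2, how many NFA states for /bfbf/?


Syntax tree has 4 char leaf(s), 0 union(s), 0 star(s)
chars contribute 4×2 = 8; each union adds +2; each star adds +2
Total: 8 + 0 + 0 = 8 states


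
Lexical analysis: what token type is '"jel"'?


Pattern: double-quoted sequence
Type: STRING_LITERAL


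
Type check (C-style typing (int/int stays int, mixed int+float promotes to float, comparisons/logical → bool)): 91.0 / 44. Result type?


Operand types: float / int
Rule: mixed int/float promotes to float; int/int stays int
Result type: float


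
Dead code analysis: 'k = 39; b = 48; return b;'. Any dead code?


k is assigned but never read
Dead: 'k = 39'


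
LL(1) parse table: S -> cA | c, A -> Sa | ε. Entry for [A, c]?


For [A, c]: 'c' ∈ FIRST(Sa)
Entry: A -> Sa


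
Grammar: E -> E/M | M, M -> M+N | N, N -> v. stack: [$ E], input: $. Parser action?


start symbol E on stack, input exhausted
Action: accept


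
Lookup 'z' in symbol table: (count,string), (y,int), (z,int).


Lookup 'z' → type int


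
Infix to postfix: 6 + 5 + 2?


Left to right (same or higher precedence on left)
Postfix: 6 5 + 2 +


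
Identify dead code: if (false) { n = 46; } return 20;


condition is constant false, so the whole block is unreachable
Dead: 'if (false) { n = 46; }'


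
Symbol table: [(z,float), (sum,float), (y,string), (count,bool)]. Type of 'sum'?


Lookup 'sum' → type float


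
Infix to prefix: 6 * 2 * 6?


left-to-right (same/higher precedence on left): tree is (* (* 6 2) 6)
Prefix: * * 6 2 6


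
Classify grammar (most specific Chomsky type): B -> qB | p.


Right-linear: every RHS is a terminal or a terminal followed by one nonterminal
Classification: Type 3 (Regular)


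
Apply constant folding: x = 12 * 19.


12 * 19 = 228 at compile time
Optimized: x = 228


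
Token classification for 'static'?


Pattern: reserved word
Type: KEYWORD


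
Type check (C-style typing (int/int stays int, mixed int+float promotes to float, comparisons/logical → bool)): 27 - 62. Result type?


Operand types: int - int
Rule: mixed int/float promotes to float; int/int stays int
Result type: int


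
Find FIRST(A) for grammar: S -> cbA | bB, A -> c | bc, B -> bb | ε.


Per alternative of A: FIRST(c) = {c}; FIRST(bc) = {b}
FIRST(A) = {b, c}


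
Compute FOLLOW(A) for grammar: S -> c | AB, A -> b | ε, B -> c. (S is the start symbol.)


$ ∈ FOLLOW(S). For each A -> αBβ: add FIRST(β)\{ε} to FOLLOW(B); if β nullable, add FOLLOW(A).
FOLLOW(A) = {c}


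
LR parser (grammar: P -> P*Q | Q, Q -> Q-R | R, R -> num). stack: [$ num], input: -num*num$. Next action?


'num' on top is the handle for R -> num
Action: reduce (R -> num)


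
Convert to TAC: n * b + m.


Break into single-operator statements:
t1 = n * b
t2 = t1 + m


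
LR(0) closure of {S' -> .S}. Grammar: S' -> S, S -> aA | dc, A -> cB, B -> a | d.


Start: S' -> .S
For each item with dot before a nonterminal B, add B -> .γ for every B-production
Closure: [S' -> .S, S -> .aA, S -> .dc]


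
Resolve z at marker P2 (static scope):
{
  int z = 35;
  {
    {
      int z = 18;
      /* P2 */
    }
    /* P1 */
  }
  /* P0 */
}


z declared in the same block as P2
z = 18


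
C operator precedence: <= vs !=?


'<=' is relational (level 7); '!=' is equality (level 6)
Higher level binds tighter
'<=' has higher precedence than '!='


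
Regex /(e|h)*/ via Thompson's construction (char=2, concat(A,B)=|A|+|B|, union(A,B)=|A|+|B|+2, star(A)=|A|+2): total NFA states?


Syntax tree has 2 char leaf(s), 1 union(s), 1 star(s)
chars contribute 2×2 = 4; each union adds +2; each star adds +2
Total: 4 + 2 + 2 = 8 states


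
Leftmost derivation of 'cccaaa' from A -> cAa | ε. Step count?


Derivation: A => cAa => ccAaa => cccAaaa => cccaaa
Steps: 4


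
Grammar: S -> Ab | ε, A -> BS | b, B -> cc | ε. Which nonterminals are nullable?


A nonterminal is nullable iff some alternative derives ε (directly, or every symbol in it is nullable)
Nullable: {A, B, S}


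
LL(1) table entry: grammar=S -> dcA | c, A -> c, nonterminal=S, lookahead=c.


For [S, c]: 'c' ∈ FIRST(c)
Entry: S -> c


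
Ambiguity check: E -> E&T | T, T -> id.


precedence layered via separate nonterminal T: deterministic
Unambiguous


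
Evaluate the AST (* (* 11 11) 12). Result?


Evaluate inner: (* 11 11) = 121
Evaluate root: (* 121 12) = 1452
Result: 1452


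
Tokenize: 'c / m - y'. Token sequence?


Scan left to right, longest-match per lexeme
Tokens: ID(c), OP(/), ID(m), OP(-), ID(y)


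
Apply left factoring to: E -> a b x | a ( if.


Common prefix: 'a'
Factored: E -> a E', E' -> b x | ( if


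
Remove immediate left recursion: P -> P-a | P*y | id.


Left-recursive alternatives: P-a, P*y; non-recursive: id
Introduce P': P -> idP', P' -> -aP' | *yP' | ε


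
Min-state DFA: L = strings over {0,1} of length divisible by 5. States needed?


Track length mod 5: states 0..4, accept at 0
Minimal DFA: 5 states


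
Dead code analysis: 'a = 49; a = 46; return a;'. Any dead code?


first assignment to a is overwritten before any read
Dead: 'a = 49'


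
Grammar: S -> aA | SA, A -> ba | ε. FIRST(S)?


Per alternative of S: FIRST(aA) = {a}; FIRST(SA) = {a}
FIRST(S) = {a}


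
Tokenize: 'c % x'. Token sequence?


Scan left to right, longest-match per lexeme
Tokens: ID(c), OP(%), ID(x)


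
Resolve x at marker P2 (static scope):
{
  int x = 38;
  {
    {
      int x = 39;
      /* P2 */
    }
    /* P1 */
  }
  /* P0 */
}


x declared in the same block as P2
x = 39


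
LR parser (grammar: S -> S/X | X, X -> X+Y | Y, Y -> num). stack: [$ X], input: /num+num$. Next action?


lookahead ∉ {+} so X won't extend; reduce S -> X
Action: reduce (S -> X)


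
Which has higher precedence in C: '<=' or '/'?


'/' is multiplicative (level 10); '<=' is relational (level 7)
Higher level binds tighter
'/' has higher precedence than '<='


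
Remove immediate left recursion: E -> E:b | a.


Left-recursive alternatives: E:b; non-recursive: a
Introduce E': E -> aE', E' -> :bE' | ε


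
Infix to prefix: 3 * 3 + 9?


left-to-right (same/higher precedence on left): tree is (+ (* 3 3) 9)
Prefix: + * 3 3 9


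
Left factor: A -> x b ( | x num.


Common prefix: 'x'
Factored: A -> x A', A' -> b ( | num


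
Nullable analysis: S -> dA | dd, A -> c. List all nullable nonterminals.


A nonterminal is nullable iff some alternative derives ε (directly, or every symbol in it is nullable)
Nullable: {}


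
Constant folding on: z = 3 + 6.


3 + 6 = 9 at compile time
Optimized: z = 9


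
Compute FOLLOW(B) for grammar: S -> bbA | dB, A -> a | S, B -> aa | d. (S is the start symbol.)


$ ∈ FOLLOW(S). For each A -> αBβ: add FIRST(β)\{ε} to FOLLOW(B); if β nullable, add FOLLOW(A).
FOLLOW(B) = {$}


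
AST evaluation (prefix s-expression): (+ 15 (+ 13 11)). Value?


Evaluate inner: (+ 13 11) = 24
Evaluate root: (+ 15 24) = 39
Result: 39


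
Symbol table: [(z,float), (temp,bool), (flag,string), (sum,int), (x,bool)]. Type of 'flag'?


Lookup 'flag' → type string


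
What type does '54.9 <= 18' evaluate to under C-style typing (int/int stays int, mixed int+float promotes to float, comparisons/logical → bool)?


Operand types: float <= int
Rule: comparison yields bool
Result type: bool


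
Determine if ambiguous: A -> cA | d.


right-linear, alternatives start with distinct terminals 'c' vs 'd': unique leftmost derivation
Unambiguous


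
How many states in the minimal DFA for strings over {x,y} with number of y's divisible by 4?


Track (count of y) mod 4: states 0..3, accept at 0
Minimal DFA: 4 states


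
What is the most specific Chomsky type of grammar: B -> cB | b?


Right-linear: every RHS is a terminal or a terminal followed by one nonterminal
Classification: Type 3 (Regular)


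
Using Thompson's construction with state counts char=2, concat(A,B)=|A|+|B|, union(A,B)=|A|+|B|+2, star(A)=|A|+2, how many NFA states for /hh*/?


Syntax tree has 2 char leaf(s), 0 union(s), 1 star(s)
chars contribute 2×2 = 4; each union adds +2; each star adds +2
Total: 4 + 0 + 2 = 6 states


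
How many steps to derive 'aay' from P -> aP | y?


Derivation: P => aP => aaP => aay
Steps: 3


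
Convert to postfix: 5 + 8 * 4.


* has higher precedence, evaluate 8*4 first
Postfix: 5 8 4 * +


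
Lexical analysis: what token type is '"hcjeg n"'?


Pattern: double-quoted sequence
Type: STRING_LITERAL


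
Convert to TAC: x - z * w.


Break into single-operator statements:
t1 = z * w
t2 = x - t1


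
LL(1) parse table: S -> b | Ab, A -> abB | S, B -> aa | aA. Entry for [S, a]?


For [S, a]: 'a' ∈ FIRST(Ab)
Entry: S -> Ab


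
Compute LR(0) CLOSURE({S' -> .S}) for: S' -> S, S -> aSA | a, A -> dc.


Start: S' -> .S
For each item with dot before a nonterminal B, add B -> .γ for every B-production
Closure: [S' -> .S, S -> .aSA, S -> .a]


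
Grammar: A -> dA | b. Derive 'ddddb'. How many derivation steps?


Derivation: A => dA => ddA => dddA => ddddA => ddddb
Steps: 5


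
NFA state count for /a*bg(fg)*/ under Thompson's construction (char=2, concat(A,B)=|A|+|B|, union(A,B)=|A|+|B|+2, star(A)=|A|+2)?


Syntax tree has 5 char leaf(s), 0 union(s), 2 star(s)
chars contribute 5×2 = 10; each union adds +2; each star adds +2
Total: 10 + 0 + 4 = 14 states


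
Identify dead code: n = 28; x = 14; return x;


n is assigned but never read
Dead: 'n = 28'


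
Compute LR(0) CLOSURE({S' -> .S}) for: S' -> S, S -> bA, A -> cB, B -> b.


Start: S' -> .S
For each item with dot before a nonterminal B, add B -> .γ for every B-production
Closure: [S' -> .S, S -> .bA]


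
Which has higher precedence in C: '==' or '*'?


'*' is multiplicative (level 10); '==' is equality (level 6)
Higher level binds tighter
'*' has higher precedence than '=='


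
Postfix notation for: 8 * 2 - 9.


Left to right (same or higher precedence on left)
Postfix: 8 2 * 9 -


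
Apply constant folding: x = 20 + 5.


20 + 5 = 25 at compile time
Optimized: x = 25


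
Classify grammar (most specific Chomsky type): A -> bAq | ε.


Single nonterminal LHS, but b^n q^n is not regular
Classification: Type 2 (Context-Free)


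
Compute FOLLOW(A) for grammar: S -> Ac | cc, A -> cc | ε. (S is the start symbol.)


$ ∈ FOLLOW(S). For each A -> αBβ: add FIRST(β)\{ε} to FOLLOW(B); if β nullable, add FOLLOW(A).
FOLLOW(A) = {c}


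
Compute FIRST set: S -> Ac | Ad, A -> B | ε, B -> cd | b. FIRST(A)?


Per alternative of A: FIRST(B) = {b, c}; FIRST(ε) = {ε}
FIRST(A) = {b, c, ε}


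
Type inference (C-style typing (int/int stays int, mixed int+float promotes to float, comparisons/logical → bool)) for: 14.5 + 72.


Operand types: float + int
Rule: mixed int/float promotes to float; int/int stays int
Result type: float


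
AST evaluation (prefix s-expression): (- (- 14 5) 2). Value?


Evaluate inner: (- 14 5) = 9
Evaluate root: (- 9 2) = 7
Result: 7


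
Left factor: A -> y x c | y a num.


Common prefix: 'y'
Factored: A -> y A', A' -> x c | a num


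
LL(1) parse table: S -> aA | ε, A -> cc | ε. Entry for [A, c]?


For [A, c]: 'c' ∈ FIRST(cc)
Entry: A -> cc


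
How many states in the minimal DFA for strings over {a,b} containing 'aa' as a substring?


KMP-style automaton: 2 progress states + 1 absorbing accept = 3
Minimal DFA: 3 states


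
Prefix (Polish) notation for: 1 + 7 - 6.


left-to-right (same/higher precedence on left): tree is (- (+ 1 7) 6)
Prefix: - + 1 7 6


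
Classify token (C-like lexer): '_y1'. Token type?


Pattern: letter/underscore followed by alphanumerics, not a keyword
Type: IDENTIFIER


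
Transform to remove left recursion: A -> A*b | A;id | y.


Left-recursive alternatives: A*b, A;id; non-recursive: y
Introduce A': A -> yA', A' -> *bA' | ;idA' | ε


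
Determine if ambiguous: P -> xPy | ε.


balanced x^n…y^n: each string has a unique parse
Unambiguous


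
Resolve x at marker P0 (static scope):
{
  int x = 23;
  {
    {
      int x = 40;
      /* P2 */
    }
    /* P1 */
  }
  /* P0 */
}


x declared in the same block as P0
x = 23


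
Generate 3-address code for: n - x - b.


Break into single-operator statements:
t1 = n - x
t2 = t1 - b


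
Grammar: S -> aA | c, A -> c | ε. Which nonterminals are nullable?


A nonterminal is nullable iff some alternative derives ε (directly, or every symbol in it is nullable)
Nullable: {A}


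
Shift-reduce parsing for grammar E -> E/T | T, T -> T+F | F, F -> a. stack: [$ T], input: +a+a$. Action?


shift '+' to continue T -> T+F
Action: shift


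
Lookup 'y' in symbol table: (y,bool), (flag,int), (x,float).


Lookup 'y' → type bool


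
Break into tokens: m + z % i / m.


Scan left to right, longest-match per lexeme
Tokens: ID(m), OP(+), ID(z), OP(%), ID(i), OP(/), ID(m)


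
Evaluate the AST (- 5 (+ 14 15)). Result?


Evaluate inner: (+ 14 15) = 29
Evaluate root: (- 5 29) = -24
Result: -24


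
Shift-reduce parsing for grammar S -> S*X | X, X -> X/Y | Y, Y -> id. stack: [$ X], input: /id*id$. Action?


shift '/' to continue X -> X/Y
Action: shift


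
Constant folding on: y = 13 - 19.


13 - 19 = -6 at compile time
Optimized: y = -6


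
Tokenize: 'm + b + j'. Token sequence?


Scan left to right, longest-match per lexeme
Tokens: ID(m), OP(+), ID(b), OP(+), ID(j)


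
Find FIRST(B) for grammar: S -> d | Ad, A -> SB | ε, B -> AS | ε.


Per alternative of B: FIRST(AS) = {d}; FIRST(ε) = {ε}
FIRST(B) = {d, ε}


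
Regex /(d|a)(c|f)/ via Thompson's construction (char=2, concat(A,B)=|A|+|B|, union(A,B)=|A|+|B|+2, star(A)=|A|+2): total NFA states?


Syntax tree has 4 char leaf(s), 2 union(s), 0 star(s)
chars contribute 4×2 = 8; each union adds +2; each star adds +2
Total: 8 + 4 + 0 = 12 states


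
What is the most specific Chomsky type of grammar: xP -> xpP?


LHS has context (more than one symbol) and |LHS| ≤ |RHS|
Classification: Type 1 (Context-Sensitive)


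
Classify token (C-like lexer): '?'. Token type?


Pattern: operator symbol
Type: OPERATOR


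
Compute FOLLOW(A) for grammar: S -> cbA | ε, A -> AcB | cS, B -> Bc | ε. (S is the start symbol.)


$ ∈ FOLLOW(S). For each A -> αBβ: add FIRST(β)\{ε} to FOLLOW(B); if β nullable, add FOLLOW(A).
FOLLOW(A) = {$, c}


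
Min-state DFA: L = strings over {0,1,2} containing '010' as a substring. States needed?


KMP-style automaton: 3 progress states + 1 absorbing accept = 4
Minimal DFA: 4 states


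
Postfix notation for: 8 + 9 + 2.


Left to right (same or higher precedence on left)
Postfix: 8 9 + 2 +


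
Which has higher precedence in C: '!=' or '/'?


'/' is multiplicative (level 10); '!=' is equality (level 6)
Higher level binds tighter
'/' has higher precedence than '!='


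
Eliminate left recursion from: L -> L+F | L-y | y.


Left-recursive alternatives: L+F, L-y; non-recursive: y
Introduce L': L -> yL', L' -> +FL' | -yL' | ε


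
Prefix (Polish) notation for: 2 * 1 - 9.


left-to-right (same/higher precedence on left): tree is (- (* 2 1) 9)
Prefix: - * 2 1 9


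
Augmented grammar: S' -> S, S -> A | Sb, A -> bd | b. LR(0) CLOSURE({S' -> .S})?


Start: S' -> .S
For each item with dot before a nonterminal B, add B -> .γ for every B-production
Closure: [S' -> .S, S -> .A, S -> .Sb, A -> .bd, A -> .b]


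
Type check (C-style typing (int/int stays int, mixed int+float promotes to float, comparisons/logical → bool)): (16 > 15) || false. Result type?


Operand types: bool || bool
Rule: logical operators take bool operands and yield bool
Result type: bool


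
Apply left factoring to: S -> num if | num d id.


Common prefix: 'num'
Factored: S -> num S', S' -> if | d id


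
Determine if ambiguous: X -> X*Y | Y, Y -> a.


precedence layered via separate nonterminal Y: deterministic
Unambiguous


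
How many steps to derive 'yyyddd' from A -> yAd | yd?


Derivation: A => yAd => yyAdd => yyyddd
Steps: 3


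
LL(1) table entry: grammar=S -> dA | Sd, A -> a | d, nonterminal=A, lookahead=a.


For [A, a]: 'a' ∈ FIRST(a)
Entry: A -> a


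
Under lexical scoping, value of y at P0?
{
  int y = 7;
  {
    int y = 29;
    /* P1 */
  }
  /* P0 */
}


y declared in the same block as P0
y = 7


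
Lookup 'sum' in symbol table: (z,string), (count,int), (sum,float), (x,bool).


Lookup 'sum' → type float


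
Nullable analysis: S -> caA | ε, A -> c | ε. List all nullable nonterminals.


A nonterminal is nullable iff some alternative derives ε (directly, or every symbol in it is nullable)
Nullable: {A, S}


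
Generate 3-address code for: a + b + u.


Break into single-operator statements:
t1 = a + b
t2 = t1 + u


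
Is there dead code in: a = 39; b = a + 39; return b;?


a is read by b's definition; b is returned
No dead code


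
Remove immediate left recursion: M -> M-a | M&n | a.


Left-recursive alternatives: M-a, M&n; non-recursive: a
Introduce M': M -> aM', M' -> -aM' | &nM' | ε


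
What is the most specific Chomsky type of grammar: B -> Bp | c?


Left-linear: every RHS is a terminal or one nonterminal followed by a terminal
Classification: Type 3 (Regular)


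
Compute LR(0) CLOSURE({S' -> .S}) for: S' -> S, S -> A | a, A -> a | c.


Start: S' -> .S
For each item with dot before a nonterminal B, add B -> .γ for every B-production
Closure: [S' -> .S, S -> .A, S -> .a, A -> .a, A -> .c]


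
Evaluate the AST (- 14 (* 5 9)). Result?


Evaluate inner: (* 5 9) = 45
Evaluate root: (- 14 45) = -31
Result: -31


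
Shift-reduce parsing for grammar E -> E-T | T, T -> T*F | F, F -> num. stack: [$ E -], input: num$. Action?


no handle ('E-' is not any RHS); shift 'num'
Action: shift


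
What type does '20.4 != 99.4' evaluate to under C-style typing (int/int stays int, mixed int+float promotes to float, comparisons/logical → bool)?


Operand types: float != float
Rule: comparison yields bool
Result type: bool


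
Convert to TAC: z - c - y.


Break into single-operator statements:
t1 = z - c
t2 = t1 - y


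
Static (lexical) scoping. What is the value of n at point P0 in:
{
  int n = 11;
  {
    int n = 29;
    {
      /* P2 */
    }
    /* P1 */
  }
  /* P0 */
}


n declared in the same block as P0
n = 11


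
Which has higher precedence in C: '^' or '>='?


'>=' is relational (level 7); '^' is bitwise XOR (level 4)
Higher level binds tighter
'>=' has higher precedence than '^'


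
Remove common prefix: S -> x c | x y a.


Common prefix: 'x'
Factored: S -> x S', S' -> c | y a


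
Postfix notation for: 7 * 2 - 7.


Left to right (same or higher precedence on left)
Postfix: 7 2 * 7 -


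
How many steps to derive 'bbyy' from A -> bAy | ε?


Derivation: A => bAy => bbAyy => bbyy
Steps: 3


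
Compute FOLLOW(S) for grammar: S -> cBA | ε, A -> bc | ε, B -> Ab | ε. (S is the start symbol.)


$ ∈ FOLLOW(S). For each A -> αBβ: add FIRST(β)\{ε} to FOLLOW(B); if β nullable, add FOLLOW(A).
FOLLOW(S) = {$}


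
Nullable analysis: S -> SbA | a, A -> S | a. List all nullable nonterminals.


A nonterminal is nullable iff some alternative derives ε (directly, or every symbol in it is nullable)
Nullable: {}


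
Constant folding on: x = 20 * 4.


20 * 4 = 80 at compile time
Optimized: x = 80


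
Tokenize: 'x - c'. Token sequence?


Scan left to right, longest-match per lexeme
Tokens: ID(x), OP(-), ID(c)


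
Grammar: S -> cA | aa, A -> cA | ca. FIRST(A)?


Per alternative of A: FIRST(cA) = {c}; FIRST(ca) = {c}
FIRST(A) = {c}


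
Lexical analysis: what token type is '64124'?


Pattern: digits only
Type: INTEGER_LITERAL


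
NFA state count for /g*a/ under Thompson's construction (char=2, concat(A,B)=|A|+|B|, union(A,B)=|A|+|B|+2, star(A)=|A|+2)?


Syntax tree has 2 char leaf(s), 0 union(s), 1 star(s)
chars contribute 2×2 = 4; each union adds +2; each star adds +2
Total: 4 + 0 + 2 = 6 states


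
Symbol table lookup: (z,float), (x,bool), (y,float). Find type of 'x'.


Lookup 'x' → type bool


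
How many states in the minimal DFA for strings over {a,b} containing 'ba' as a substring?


KMP-style automaton: 2 progress states + 1 absorbing accept = 3
Minimal DFA: 3 states


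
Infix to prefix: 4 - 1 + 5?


left-to-right (same/higher precedence on left): tree is (+ (- 4 1) 5)
Prefix: + - 4 1 5


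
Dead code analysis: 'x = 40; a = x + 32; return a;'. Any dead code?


x is read by a's definition; a is returned
No dead code


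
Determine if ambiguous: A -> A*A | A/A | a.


'a*a/a' has two parse trees (no precedence encoded between * and /)
Ambiguous


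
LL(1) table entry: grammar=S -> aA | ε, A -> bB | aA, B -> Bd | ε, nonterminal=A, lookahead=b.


For [A, b]: 'b' ∈ FIRST(bB)
Entry: A -> bB


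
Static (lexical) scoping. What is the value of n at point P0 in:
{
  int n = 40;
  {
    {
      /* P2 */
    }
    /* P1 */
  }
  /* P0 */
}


n declared in the same block as P0
n = 40


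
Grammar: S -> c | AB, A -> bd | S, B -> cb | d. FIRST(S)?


Per alternative of S: FIRST(c) = {c}; FIRST(AB) = {b, c}
FIRST(S) = {b, c}


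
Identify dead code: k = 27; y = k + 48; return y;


k is read by y's definition; y is returned
No dead code


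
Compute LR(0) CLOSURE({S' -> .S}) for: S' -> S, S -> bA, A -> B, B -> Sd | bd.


Start: S' -> .S
For each item with dot before a nonterminal B, add B -> .γ for every B-production
Closure: [S' -> .S, S -> .bA]


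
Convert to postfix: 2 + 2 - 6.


Left to right (same or higher precedence on left)
Postfix: 2 2 + 6 -


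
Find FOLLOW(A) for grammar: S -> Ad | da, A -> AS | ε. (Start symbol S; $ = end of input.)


$ ∈ FOLLOW(S). For each A -> αBβ: add FIRST(β)\{ε} to FOLLOW(B); if β nullable, add FOLLOW(A).
FOLLOW(A) = {d}


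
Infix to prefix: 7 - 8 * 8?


'*' binds tighter: tree is (- 7 (* 8 8))
Prefix: - 7 * 8 8


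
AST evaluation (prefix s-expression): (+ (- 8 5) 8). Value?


Evaluate inner: (- 8 5) = 3
Evaluate root: (+ 3 8) = 11
Result: 11


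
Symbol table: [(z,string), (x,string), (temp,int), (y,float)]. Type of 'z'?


Lookup 'z' → type string


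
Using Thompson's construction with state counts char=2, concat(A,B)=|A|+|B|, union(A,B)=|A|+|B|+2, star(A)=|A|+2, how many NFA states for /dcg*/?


Syntax tree has 3 char leaf(s), 0 union(s), 1 star(s)
chars contribute 3×2 = 6; each union adds +2; each star adds +2
Total: 6 + 0 + 2 = 8 states


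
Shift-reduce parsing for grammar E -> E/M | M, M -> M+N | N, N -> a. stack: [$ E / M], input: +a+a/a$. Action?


'+' can extend M; shift to build M -> M+N
Action: shift


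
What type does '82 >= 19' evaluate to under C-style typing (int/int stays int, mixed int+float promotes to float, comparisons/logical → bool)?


Operand types: int >= int
Rule: comparison yields bool
Result type: bool


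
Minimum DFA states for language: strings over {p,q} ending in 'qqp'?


Track the longest suffix of input matching a prefix of 'qqp': 4 classes (prefixes of length 0..3)
Minimal DFA: 4 states


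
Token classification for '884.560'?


Pattern: digits with a decimal point
Type: FLOAT_LITERAL


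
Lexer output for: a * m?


Scan left to right, longest-match per lexeme
Tokens: ID(a), OP(*), ID(m)


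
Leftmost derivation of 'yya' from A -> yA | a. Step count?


Derivation: A => yA => yyA => yya
Steps: 3


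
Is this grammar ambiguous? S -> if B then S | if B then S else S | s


dangling else: 'if B then if B then s else s' parses two ways
Ambiguous


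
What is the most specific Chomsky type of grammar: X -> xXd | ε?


Single nonterminal LHS, but x^n d^n is not regular
Classification: Type 2 (Context-Free)


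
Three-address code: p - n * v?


Break into single-operator statements:
t1 = n * v
t2 = p - t1


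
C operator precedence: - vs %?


'%' is multiplicative (level 10); '-' is additive (level 9)
Higher level binds tighter
'%' has higher precedence than '-'


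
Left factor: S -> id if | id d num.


Common prefix: 'id'
Factored: S -> id S', S' -> if | d num


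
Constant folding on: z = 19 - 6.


19 - 6 = 13 at compile time
Optimized: z = 13


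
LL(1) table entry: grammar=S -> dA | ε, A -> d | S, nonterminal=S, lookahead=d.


For [S, d]: 'd' ∈ FIRST(dA)
Entry: S -> dA


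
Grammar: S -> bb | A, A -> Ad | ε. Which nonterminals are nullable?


A nonterminal is nullable iff some alternative derives ε (directly, or every symbol in it is nullable)
Nullable: {A, S}


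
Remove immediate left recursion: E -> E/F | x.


Left-recursive alternatives: E/F; non-recursive: x
Introduce E': E -> xE', E' -> /FE' | ε


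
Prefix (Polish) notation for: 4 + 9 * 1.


'*' binds tighter: tree is (+ 4 (* 9 1))
Prefix: + 4 * 9 1


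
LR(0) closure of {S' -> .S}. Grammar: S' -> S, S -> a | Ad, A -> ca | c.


Start: S' -> .S
For each item with dot before a nonterminal B, add B -> .γ for every B-production
Closure: [S' -> .S, S -> .a, S -> .Ad, A -> .ca, A -> .c]


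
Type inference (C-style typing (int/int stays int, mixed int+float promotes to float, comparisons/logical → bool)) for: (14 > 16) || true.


Operand types: bool || bool
Rule: logical operators take bool operands and yield bool
Result type: bool


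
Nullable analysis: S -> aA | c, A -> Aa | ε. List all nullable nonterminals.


A nonterminal is nullable iff some alternative derives ε (directly, or every symbol in it is nullable)
Nullable: {A}


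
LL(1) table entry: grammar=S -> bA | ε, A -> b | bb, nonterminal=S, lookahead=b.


For [S, b]: 'b' ∈ FIRST(bA)
Entry: S -> bA


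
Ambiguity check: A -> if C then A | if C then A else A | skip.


dangling else: 'if C then if C then skip else skip' parses two ways
Ambiguous


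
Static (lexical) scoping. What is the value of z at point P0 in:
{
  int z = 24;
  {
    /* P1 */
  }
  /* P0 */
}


z declared in the same block as P0
z = 24


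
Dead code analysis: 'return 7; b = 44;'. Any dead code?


statement follows a return and is unreachable
Dead: 'b = 44'


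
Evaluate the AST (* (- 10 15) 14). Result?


Evaluate inner: (- 10 15) = -5
Evaluate root: (* -5 14) = -70
Result: -70


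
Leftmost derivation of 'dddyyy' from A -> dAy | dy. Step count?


Derivation: A => dAy => ddAyy => dddyyy
Steps: 3


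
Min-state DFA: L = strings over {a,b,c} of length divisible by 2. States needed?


Track length mod 2: states 0..1, accept at 0
Minimal DFA: 2 states


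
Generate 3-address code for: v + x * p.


Break into single-operator statements:
t1 = x * p
t2 = v + t1


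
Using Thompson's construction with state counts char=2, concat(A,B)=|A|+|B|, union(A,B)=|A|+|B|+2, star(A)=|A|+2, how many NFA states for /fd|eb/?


Syntax tree has 4 char leaf(s), 1 union(s), 0 star(s)
chars contribute 4×2 = 8; each union adds +2; each star adds +2
Total: 8 + 2 + 0 = 10 states


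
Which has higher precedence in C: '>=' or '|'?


'>=' is relational (level 7); '|' is bitwise OR (level 3)
Higher level binds tighter
'>=' has higher precedence than '|'


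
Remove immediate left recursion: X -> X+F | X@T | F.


Left-recursive alternatives: X+F, X@T; non-recursive: F
Introduce X': X -> FX', X' -> +FX' | @TX' | ε


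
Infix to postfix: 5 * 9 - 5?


Left to right (same or higher precedence on left)
Postfix: 5 9 * 5 -


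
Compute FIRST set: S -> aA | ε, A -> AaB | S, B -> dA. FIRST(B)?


Per alternative of B: FIRST(dA) = {d}
FIRST(B) = {d}


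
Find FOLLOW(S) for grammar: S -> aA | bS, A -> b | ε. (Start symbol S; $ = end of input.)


$ ∈ FOLLOW(S). For each A -> αBβ: add FIRST(β)\{ε} to FOLLOW(B); if β nullable, add FOLLOW(A).
FOLLOW(S) = {$}


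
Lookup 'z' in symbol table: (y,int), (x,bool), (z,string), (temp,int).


Lookup 'z' → type string


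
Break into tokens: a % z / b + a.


Scan left to right, longest-match per lexeme
Tokens: ID(a), OP(%), ID(z), OP(/), ID(b), OP(+), ID(a)


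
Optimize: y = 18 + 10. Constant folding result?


18 + 10 = 28 at compile time
Optimized: y = 28


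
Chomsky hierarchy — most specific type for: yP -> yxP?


LHS has context (more than one symbol) and |LHS| ≤ |RHS|
Classification: Type 1 (Context-Sensitive)


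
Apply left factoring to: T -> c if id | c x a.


Common prefix: 'c'
Factored: T -> c T', T' -> if id | x a


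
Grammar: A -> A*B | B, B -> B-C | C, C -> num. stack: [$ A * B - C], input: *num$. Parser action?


handle 'B-C' on top
Action: reduce (B -> B-C)


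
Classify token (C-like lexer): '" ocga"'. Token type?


Pattern: double-quoted sequence
Type: STRING_LITERAL


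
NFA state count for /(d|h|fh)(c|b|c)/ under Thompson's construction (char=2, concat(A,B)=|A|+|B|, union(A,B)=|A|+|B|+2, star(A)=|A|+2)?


Syntax tree has 7 char leaf(s), 4 union(s), 0 star(s)
chars contribute 7×2 = 14; each union adds +2; each star adds +2
Total: 14 + 8 + 0 = 22 states


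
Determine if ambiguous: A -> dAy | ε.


balanced d^n…y^n: each string has a unique parse
Unambiguous


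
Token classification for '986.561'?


Pattern: digits with a decimal point
Type: FLOAT_LITERAL


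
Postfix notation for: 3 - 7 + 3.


Left to right (same or higher precedence on left)
Postfix: 3 7 - 3 +


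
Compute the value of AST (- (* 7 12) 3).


Evaluate inner: (* 7 12) = 84
Evaluate root: (- 84 3) = 81
Result: 81


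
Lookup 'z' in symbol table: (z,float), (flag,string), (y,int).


Lookup 'z' → type float


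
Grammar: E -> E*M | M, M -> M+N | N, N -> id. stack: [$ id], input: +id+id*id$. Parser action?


'id' on top is the handle for N -> id
Action: reduce (N -> id)


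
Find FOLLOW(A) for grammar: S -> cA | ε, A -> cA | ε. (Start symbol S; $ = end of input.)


$ ∈ FOLLOW(S). For each A -> αBβ: add FIRST(β)\{ε} to FOLLOW(B); if β nullable, add FOLLOW(A).
FOLLOW(A) = {$}


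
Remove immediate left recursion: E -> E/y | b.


Left-recursive alternatives: E/y; non-recursive: b
Introduce E': E -> bE', E' -> /yE' | ε


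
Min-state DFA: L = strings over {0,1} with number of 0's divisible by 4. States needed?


Track (count of 0) mod 4: states 0..3, accept at 0
Minimal DFA: 4 states


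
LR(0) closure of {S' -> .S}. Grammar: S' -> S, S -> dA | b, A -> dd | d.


Start: S' -> .S
For each item with dot before a nonterminal B, add B -> .γ for every B-production
Closure: [S' -> .S, S -> .dA, S -> .b]


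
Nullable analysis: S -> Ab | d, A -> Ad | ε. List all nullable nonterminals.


A nonterminal is nullable iff some alternative derives ε (directly, or every symbol in it is nullable)
Nullable: {A}


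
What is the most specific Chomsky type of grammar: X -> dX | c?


Right-linear: every RHS is a terminal or a terminal followed by one nonterminal
Classification: Type 3 (Regular)


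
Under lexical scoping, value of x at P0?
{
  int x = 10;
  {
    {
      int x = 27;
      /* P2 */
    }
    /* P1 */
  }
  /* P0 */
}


x declared in the same block as P0
x = 10


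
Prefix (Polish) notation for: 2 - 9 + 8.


left-to-right (same/higher precedence on left): tree is (+ (- 2 9) 8)
Prefix: + - 2 9 8


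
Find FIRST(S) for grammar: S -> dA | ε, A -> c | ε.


Per alternative of S: FIRST(dA) = {d}; FIRST(ε) = {ε}
FIRST(S) = {d, ε}


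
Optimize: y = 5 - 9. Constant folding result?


5 - 9 = -4 at compile time
Optimized: y = -4


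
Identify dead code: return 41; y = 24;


statement follows a return and is unreachable
Dead: 'y = 24'


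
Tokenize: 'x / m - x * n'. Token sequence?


Scan left to right, longest-match per lexeme
Tokens: ID(x), OP(/), ID(m), OP(-), ID(x), OP(*), ID(n)


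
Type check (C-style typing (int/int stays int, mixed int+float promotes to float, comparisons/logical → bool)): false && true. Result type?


Operand types: bool && bool
Rule: logical operators take bool operands and yield bool
Result type: bool


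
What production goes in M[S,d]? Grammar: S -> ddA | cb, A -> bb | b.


For [S, d]: 'd' ∈ FIRST(ddA)
Entry: S -> ddA


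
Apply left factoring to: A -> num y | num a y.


Common prefix: 'num'
Factored: A -> num A', A' -> y | a y


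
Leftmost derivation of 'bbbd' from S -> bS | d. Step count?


Derivation: S => bS => bbS => bbbS => bbbd
Steps: 4


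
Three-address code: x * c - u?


Break into single-operator statements:
t1 = x * c
t2 = t1 - u


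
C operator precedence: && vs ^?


'^' is bitwise XOR (level 4); '&&' is logical AND (level 2)
Higher level binds tighter
'^' has higher precedence than '&&'


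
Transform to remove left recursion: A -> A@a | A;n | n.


Left-recursive alternatives: A@a, A;n; non-recursive: n
Introduce A': A -> nA', A' -> @aA' | ;nA' | ε


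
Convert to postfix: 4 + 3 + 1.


Left to right (same or higher precedence on left)
Postfix: 4 3 + 1 +


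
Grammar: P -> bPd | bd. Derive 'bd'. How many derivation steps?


Derivation: P => bd
Steps: 1


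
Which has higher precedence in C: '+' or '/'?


'/' is multiplicative (level 10); '+' is additive (level 9)
Higher level binds tighter
'/' has higher precedence than '+'


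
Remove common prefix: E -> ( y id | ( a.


Common prefix: '('
Factored: E -> ( E', E' -> y id | a


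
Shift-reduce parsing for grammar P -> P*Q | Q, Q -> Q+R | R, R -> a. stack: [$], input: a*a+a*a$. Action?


no handle on stack; shift 'a'
Action: shift


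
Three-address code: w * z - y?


Break into single-operator statements:
t1 = w * z
t2 = t1 - y


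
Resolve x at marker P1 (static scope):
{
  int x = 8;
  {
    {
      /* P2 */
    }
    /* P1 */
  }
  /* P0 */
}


P1's block does not declare x; resolves to the enclosing declaration at depth 0
x = 8


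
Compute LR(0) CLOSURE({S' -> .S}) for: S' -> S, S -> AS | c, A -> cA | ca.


Start: S' -> .S
For each item with dot before a nonterminal B, add B -> .γ for every B-production
Closure: [S' -> .S, S -> .AS, S -> .c, A -> .cA, A -> .ca]


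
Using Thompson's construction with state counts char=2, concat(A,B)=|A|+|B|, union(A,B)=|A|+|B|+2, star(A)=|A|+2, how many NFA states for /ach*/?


Syntax tree has 3 char leaf(s), 0 union(s), 1 star(s)
chars contribute 3×2 = 6; each union adds +2; each star adds +2
Total: 6 + 0 + 2 = 8 states


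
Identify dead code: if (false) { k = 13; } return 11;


condition is constant false, so the whole block is unreachable
Dead: 'if (false) { k = 13; }'


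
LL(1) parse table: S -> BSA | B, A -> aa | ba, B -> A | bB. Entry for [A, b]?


For [A, b]: 'b' ∈ FIRST(ba)
Entry: A -> ba


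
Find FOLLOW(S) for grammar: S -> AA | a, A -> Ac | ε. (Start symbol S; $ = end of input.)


$ ∈ FOLLOW(S). For each A -> αBβ: add FIRST(β)\{ε} to FOLLOW(B); if β nullable, add FOLLOW(A).
FOLLOW(S) = {$}


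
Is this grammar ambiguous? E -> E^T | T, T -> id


precedence layered via separate nonterminal T: deterministic
Unambiguous


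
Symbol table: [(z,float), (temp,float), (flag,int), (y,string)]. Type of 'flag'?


Lookup 'flag' → type int


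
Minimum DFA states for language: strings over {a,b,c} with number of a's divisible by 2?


Track (count of a) mod 2: states 0..1, accept at 0
Minimal DFA: 2 states


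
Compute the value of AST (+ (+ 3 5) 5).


Evaluate inner: (+ 3 5) = 8
Evaluate root: (+ 8 5) = 13
Result: 13


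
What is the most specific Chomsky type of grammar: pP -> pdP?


LHS has context (more than one symbol) and |LHS| ≤ |RHS|
Classification: Type 1 (Context-Sensitive)


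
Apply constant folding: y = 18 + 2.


18 + 2 = 20 at compile time
Optimized: y = 20


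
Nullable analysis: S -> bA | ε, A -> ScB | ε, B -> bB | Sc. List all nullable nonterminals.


A nonterminal is nullable iff some alternative derives ε (directly, or every symbol in it is nullable)
Nullable: {A, S}


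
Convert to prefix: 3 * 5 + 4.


left-to-right (same/higher precedence on left): tree is (+ (* 3 5) 4)
Prefix: + * 3 5 4


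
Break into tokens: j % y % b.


Scan left to right, longest-match per lexeme
Tokens: ID(j), OP(%), ID(y), OP(%), ID(b)


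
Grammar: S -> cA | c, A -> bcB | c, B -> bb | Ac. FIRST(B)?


Per alternative of B: FIRST(bb) = {b}; FIRST(Ac) = {b, c}
FIRST(B) = {b, c}


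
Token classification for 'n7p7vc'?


Pattern: letter/underscore followed by alphanumerics, not a keyword
Type: IDENTIFIER


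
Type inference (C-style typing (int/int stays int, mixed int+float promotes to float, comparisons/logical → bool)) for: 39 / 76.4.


Operand types: int / float
Rule: mixed int/float promotes to float; int/int stays int
Result type: float


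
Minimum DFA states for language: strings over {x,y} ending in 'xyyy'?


Track the longest suffix of input matching a prefix of 'xyyy': 5 classes (prefixes of length 0..4)
Minimal DFA: 5 states


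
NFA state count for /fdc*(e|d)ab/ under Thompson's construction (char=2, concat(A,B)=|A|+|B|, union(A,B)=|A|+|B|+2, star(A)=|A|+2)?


Syntax tree has 7 char leaf(s), 1 union(s), 1 star(s)
chars contribute 7×2 = 14; each union adds +2; each star adds +2
Total: 14 + 2 + 2 = 18 states


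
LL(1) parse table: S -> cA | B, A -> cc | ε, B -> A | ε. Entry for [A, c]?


For [A, c]: 'c' ∈ FIRST(cc)
Entry: A -> cc


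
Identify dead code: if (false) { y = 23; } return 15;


condition is constant false, so the whole block is unreachable
Dead: 'if (false) { y = 23; }'


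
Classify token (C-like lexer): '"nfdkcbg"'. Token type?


Pattern: double-quoted sequence
Type: STRING_LITERAL


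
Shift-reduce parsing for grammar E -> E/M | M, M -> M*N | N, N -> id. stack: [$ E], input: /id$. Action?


shift '/' to continue E -> E/M
Action: shift


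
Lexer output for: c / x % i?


Scan left to right, longest-match per lexeme
Tokens: ID(c), OP(/), ID(x), OP(%), ID(i)


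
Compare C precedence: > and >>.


'>>' is shift (level 8); '>' is relational (level 7)
Higher level binds tighter
'>>' has higher precedence than '>'


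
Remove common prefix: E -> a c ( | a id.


Common prefix: 'a'
Factored: E -> a E', E' -> c ( | id


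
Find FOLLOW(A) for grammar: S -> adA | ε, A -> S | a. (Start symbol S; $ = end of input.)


$ ∈ FOLLOW(S). For each A -> αBβ: add FIRST(β)\{ε} to FOLLOW(B); if β nullable, add FOLLOW(A).
FOLLOW(A) = {$}


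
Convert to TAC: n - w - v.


Break into single-operator statements:
t1 = n - w
t2 = t1 - v


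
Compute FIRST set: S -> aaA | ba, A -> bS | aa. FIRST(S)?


Per alternative of S: FIRST(aaA) = {a}; FIRST(ba) = {b}
FIRST(S) = {a, b}


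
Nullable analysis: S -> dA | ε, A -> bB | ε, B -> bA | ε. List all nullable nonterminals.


A nonterminal is nullable iff some alternative derives ε (directly, or every symbol in it is nullable)
Nullable: {A, B, S}
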